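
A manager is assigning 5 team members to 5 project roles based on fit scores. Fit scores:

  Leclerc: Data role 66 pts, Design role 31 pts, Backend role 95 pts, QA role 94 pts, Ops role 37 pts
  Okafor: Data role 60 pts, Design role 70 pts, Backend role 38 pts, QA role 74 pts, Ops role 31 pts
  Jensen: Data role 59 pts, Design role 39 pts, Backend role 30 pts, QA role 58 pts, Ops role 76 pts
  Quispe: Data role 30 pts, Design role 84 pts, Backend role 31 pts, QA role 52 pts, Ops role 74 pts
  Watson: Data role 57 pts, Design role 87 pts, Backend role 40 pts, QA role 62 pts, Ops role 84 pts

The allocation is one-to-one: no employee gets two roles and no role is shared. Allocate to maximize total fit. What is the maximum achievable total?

This is the linear assignment problem.
Optimal: Leclerc→Backend role (95 pts), Okafor→QA role (74 pts), Jensen→Data role (59 pts), Quispe→Design role (84 pts), Watson→Ops role (84 pts) — total 95+74+59+84+84 = 396 pts.
Column-greedy (each role in turn goes to its best remaining employee) gives 323 pts, worse by 73.

Maximum total: 396 pts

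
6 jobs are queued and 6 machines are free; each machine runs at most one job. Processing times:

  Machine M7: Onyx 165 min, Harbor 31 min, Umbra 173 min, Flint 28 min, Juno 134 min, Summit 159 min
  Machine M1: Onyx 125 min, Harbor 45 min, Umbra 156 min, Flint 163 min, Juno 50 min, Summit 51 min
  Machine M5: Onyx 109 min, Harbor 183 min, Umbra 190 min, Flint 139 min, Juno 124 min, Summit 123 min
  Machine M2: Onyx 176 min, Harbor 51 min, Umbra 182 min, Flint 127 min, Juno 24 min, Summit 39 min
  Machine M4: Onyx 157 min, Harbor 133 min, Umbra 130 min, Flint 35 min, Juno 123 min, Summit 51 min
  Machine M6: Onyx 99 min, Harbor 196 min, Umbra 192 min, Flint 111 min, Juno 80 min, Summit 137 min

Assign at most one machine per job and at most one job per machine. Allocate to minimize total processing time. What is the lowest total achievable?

Optimal: Onyx→Machine M6 (99 min), Harbor→Machine M7 (31 min), Umbra→Machine M5 (190 min), Flint→Machine M4 (35 min), Juno→Machine M2 (24 min), Summit→Machine M1 (51 min) — total 99+31+190+35+24+51 = 430 min.
Row-greedy (each job in turn takes its cheapest remaining machine) gives 560 min, worse by 130.
Swapping Harbor↔Umbra (Harbor→Machine M5 183 min, Umbra→Machine M7 173 min) adds 135.

Minimum total: 430 min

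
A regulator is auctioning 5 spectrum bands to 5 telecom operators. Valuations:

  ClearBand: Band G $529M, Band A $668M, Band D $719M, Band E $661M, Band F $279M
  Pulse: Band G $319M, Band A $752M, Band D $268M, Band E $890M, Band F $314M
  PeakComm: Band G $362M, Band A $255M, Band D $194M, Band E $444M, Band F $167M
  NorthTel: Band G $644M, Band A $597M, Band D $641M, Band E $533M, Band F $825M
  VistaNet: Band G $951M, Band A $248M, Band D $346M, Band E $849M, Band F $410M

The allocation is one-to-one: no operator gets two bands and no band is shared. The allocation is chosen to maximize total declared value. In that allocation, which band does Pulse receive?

Optimal: ClearBand→Band D ($719M), Pulse→Band A ($752M), PeakComm→Band E ($444M), NorthTel→Band F ($825M), VistaNet→Band G ($951M) — total 719+752+444+825+951 = $3691M.
Column-greedy (each band in turn goes to its best remaining operator) gives $3122M, worse by 569.
Next-best assignment: ClearBand→Band D, Pulse→Band E, PeakComm→Band A, NorthTel→Band F, VistaNet→Band G = $3640M.
Every other assignment is strictly worse.
Pulse's own top band is Band E ($890M), but forcing Pulse→Band E and reassigning the rest optimally gives only $3640M — worse by 51.

Pulse receives Band A.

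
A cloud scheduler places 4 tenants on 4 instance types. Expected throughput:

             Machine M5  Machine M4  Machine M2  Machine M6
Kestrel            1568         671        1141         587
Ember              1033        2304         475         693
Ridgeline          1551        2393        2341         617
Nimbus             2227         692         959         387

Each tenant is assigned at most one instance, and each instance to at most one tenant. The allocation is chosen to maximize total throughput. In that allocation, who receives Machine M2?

This is a one-to-one assignment (maximum-weight bipartite matching).
Optimal: Kestrel→Machine M6 (587 ops/s), Ember→Machine M4 (2304 ops/s), Ridgeline→Machine M2 (2341 ops/s), Nimbus→Machine M5 (2227 ops/s) — total 587+2304+2341+2227 = 7459 ops/s.
Row-greedy (each tenant in turn takes its best remaining instance) gives 6600 ops/s, worse by 859.
Ridgeline's own top instance is Machine M4 (2393 ops/s), but forcing Ridgeline→Machine M4 and reassigning the rest optimally gives only 6454 ops/s — worse by 1005.

Ridgeline receives Machine M2.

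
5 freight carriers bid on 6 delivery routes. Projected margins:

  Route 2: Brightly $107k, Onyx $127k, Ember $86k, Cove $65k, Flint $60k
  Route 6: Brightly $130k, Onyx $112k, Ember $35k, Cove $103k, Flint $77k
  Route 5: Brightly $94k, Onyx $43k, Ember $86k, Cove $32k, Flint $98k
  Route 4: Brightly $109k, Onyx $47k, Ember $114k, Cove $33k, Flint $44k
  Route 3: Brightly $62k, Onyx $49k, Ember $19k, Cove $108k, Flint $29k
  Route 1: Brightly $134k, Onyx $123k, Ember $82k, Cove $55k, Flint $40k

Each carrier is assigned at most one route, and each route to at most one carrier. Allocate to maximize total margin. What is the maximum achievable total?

Maximum total: $581k

Optimal: Brightly→Route 1 ($134k), Onyx→Route 2 ($127k), Ember→Route 4 ($114k), Cove→Route 3 ($108k), Flint→Route 5 ($98k) — total 134+127+114+108+98 = $581k.
Column-greedy (each route in turn goes to its best remaining carrier) gives $577k, worse by 4.
Next-best assignment: Brightly→Route 6, Onyx→Route 2, Ember→Route 4, Cove→Route 3, Flint→Route 5 = $577k.
Swapping Ember↔Flint (Ember→Route 5 $86k, Flint→Route 4 $44k) loses 82.
Checked against all permutations: $581k is optimal.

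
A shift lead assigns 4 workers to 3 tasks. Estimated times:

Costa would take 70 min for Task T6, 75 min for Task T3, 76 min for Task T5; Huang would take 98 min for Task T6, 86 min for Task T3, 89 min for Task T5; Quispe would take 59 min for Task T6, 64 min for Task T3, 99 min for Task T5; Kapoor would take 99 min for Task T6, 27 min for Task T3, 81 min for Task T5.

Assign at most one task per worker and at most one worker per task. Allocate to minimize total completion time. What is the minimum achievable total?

Min total: 162 min

Optimal: Quispe→Task T6 (59 min), Kapoor→Task T3 (27 min), Costa→Task T5 (76 min) — total 59+27+76 = 162 min.
Row-greedy (each worker in turn takes its cheapest remaining task) gives 255 min, worse by 93.
Swapping Kapoor↔Costa (Kapoor→Task T5 81 min, Costa→Task T3 75 min) adds 53.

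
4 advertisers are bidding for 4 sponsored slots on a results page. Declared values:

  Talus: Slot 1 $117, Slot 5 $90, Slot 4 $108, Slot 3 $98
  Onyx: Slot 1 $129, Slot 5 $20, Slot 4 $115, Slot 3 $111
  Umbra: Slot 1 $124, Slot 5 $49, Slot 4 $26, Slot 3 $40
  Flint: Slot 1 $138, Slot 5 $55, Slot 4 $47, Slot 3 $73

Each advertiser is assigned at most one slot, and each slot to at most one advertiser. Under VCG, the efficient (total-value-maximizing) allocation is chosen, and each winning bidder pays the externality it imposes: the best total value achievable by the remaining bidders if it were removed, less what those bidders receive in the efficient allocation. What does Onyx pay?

Onyx pays $10.

Efficient allocation: Talus→Slot 4 ($108), Onyx→Slot 3 ($111), Umbra→Slot 5 ($49), Flint→Slot 1 ($138); total welfare W = $406.
Onyx receives Slot 3 at value $111, so the others get W − 111 = $295.
Without Onyx: best allocation of the remaining 3 bidders over all 4 slots is Talus→Slot 4 ($108), Umbra→Slot 1 ($124), Flint→Slot 3 ($73), total $305.
VCG payment = (others' best without Onyx) − (others' welfare with Onyx) = 305 − 295 = $10.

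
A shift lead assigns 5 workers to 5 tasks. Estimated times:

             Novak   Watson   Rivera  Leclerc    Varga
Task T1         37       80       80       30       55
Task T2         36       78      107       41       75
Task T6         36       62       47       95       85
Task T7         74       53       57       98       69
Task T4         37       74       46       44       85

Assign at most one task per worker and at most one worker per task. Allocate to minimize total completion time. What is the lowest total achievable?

Min total: 231 min

Optimal: Novak→Task T6 (36 min), Watson→Task T7 (53 min), Rivera→Task T4 (46 min), Leclerc→Task T2 (41 min), Varga→Task T1 (55 min) — total 36+53+46+41+55 = 231 min.
Row-greedy (each worker in turn takes its cheapest remaining task) gives 250 min, worse by 19.
Swapping Leclerc↔Watson (Leclerc→Task T7 98 min, Watson→Task T2 78 min) adds 82.
Checked against all permutations: 231 min is optimal.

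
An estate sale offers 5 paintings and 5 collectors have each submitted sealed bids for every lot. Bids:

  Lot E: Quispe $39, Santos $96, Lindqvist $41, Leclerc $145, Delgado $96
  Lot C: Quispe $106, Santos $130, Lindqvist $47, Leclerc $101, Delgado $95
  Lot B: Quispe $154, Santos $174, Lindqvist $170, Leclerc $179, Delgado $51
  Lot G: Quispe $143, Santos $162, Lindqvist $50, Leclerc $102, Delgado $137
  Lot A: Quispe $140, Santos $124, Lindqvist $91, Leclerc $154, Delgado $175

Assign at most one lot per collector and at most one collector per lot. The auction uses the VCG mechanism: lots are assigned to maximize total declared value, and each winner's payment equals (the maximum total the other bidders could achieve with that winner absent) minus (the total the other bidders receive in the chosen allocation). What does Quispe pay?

Efficient allocation: Quispe→Lot G ($143), Santos→Lot C ($130), Lindqvist→Lot B ($170), Leclerc→Lot E ($145), Delgado→Lot A ($175); total welfare W = $763.
Quispe receives Lot G at value $143, so the others get W − 143 = $620.
Without Quispe: best allocation of the remaining 4 bidders over all 5 lots is Santos→Lot G ($162), Lindqvist→Lot B ($170), Leclerc→Lot E ($145), Delgado→Lot A ($175), total $652.
VCG payment = (others' best without Quispe) − (others' welfare with Quispe) = 652 − 620 = $32.

Quispe pays $32.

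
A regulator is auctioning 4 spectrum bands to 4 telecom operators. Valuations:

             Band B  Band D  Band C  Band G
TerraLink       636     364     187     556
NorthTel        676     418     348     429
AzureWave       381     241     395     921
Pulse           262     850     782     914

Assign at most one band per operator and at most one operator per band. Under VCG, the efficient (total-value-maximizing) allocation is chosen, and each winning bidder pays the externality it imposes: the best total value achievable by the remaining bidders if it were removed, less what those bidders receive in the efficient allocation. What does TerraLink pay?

TerraLink pays $326M.

Efficient allocation: TerraLink→Band B ($636M), NorthTel→Band D ($418M), AzureWave→Band G ($921M), Pulse→Band C ($782M); total welfare W = $2757M.
TerraLink receives Band B at value $636M, so the others get W − 636 = $2121M.
Without TerraLink: best allocation of the remaining 3 bidders over all 4 bands is NorthTel→Band B ($676M), AzureWave→Band G ($921M), Pulse→Band D ($850M), total $2447M.
VCG payment = (others' best without TerraLink) − (others' welfare with TerraLink) = 2447 − 2121 = $326M.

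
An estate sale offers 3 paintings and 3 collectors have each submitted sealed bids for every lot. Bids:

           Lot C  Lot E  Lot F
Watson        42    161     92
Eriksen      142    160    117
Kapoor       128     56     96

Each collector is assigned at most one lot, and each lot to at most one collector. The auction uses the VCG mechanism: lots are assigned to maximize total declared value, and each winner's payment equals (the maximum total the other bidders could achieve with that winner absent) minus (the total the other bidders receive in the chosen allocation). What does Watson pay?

Watson pays $43.

Efficient allocation: Watson→Lot E ($161), Eriksen→Lot F ($117), Kapoor→Lot C ($128); total welfare W = $406.
Watson receives Lot E at value $161, so the others get W − 161 = $245.
Without Watson: best allocation of the remaining 2 bidders over all 3 lots is Eriksen→Lot E ($160), Kapoor→Lot C ($128), total $288.
VCG payment = (others' best without Watson) − (others' welfare with Watson) = 288 − 245 = $43.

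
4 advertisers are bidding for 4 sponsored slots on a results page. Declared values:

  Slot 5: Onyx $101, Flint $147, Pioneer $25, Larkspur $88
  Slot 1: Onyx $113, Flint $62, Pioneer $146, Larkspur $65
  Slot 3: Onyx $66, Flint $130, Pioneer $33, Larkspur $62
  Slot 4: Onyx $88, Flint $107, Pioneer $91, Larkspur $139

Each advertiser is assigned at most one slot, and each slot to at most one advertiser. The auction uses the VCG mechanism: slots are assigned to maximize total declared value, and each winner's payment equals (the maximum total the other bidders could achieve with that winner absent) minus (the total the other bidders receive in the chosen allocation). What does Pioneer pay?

Efficient allocation: Onyx→Slot 5 ($101), Flint→Slot 3 ($130), Pioneer→Slot 1 ($146), Larkspur→Slot 4 ($139); total welfare W = $516.
Pioneer receives Slot 1 at value $146, so the others get W − 146 = $370.
Without Pioneer: best allocation of the remaining 3 bidders over all 4 slots is Onyx→Slot 1 ($113), Flint→Slot 5 ($147), Larkspur→Slot 4 ($139), total $399.
VCG payment = (others' best without Pioneer) − (others' welfare with Pioneer) = 399 − 370 = $29.

Pioneer pays $29.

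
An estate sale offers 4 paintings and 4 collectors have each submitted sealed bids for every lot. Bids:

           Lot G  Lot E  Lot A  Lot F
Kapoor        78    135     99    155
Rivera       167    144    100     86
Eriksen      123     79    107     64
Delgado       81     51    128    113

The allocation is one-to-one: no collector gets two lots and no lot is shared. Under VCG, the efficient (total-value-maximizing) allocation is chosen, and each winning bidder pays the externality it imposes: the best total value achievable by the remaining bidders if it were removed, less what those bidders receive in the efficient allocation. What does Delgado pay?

Efficient allocation: Kapoor→Lot F ($155), Rivera→Lot E ($144), Eriksen→Lot G ($123), Delgado→Lot A ($128); total welfare W = $550.
Delgado receives Lot A at value $128, so the others get W − 128 = $422.
Without Delgado: best allocation of the remaining 3 bidders over all 4 lots is Kapoor→Lot F ($155), Rivera→Lot G ($167), Eriksen→Lot A ($107), total $429.
VCG payment = (others' best without Delgado) − (others' welfare with Delgado) = 429 − 422 = $7.

Delgado pays $7.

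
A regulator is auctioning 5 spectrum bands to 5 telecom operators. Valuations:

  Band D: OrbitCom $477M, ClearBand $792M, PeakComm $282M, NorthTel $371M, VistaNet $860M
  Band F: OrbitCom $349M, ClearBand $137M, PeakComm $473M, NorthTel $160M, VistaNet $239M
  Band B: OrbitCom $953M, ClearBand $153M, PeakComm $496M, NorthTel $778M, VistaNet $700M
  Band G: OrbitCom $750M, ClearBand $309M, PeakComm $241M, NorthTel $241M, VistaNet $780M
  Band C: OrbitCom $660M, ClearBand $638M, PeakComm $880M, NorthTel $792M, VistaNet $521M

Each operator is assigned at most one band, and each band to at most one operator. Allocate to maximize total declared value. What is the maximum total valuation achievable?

Max total: $3790M

This is a one-to-one assignment (maximum-weight bipartite matching).
Optimal: OrbitCom→Band B ($953M), ClearBand→Band D ($792M), PeakComm→Band F ($473M), NorthTel→Band C ($792M), VistaNet→Band G ($780M) — total 953+792+473+792+780 = $3790M.
Column-greedy (each band in turn goes to its best remaining operator) gives $3387M, worse by 403.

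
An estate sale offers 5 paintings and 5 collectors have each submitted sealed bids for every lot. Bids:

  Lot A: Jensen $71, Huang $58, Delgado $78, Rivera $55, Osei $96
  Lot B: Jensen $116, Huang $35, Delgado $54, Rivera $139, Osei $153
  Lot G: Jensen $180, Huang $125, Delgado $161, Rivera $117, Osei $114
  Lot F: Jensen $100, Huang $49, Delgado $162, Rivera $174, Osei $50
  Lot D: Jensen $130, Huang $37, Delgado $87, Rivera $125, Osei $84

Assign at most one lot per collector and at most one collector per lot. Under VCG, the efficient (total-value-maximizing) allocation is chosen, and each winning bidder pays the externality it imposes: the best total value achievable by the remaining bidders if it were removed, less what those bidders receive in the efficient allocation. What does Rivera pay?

Efficient allocation: Jensen→Lot G ($180), Huang→Lot A ($58), Delgado→Lot F ($162), Rivera→Lot D ($125), Osei→Lot B ($153); total welfare W = $678.
Rivera receives Lot D at value $125, so the others get W − 125 = $553.
Without Rivera: best allocation of the remaining 4 bidders over all 5 lots is Jensen→Lot D ($130), Huang→Lot G ($125), Delgado→Lot F ($162), Osei→Lot B ($153), total $570.
VCG payment = (others' best without Rivera) − (others' welfare with Rivera) = 570 − 553 = $17.

Rivera pays $17.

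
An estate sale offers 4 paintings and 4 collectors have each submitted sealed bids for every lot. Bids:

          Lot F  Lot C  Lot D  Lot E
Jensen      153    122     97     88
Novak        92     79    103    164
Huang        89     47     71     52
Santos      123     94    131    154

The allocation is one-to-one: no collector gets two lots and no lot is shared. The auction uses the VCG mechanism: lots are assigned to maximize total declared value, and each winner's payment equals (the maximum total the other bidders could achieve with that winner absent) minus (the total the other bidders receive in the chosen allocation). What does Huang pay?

Efficient allocation: Jensen→Lot C ($122), Novak→Lot E ($164), Huang→Lot F ($89), Santos→Lot D ($131); total welfare W = $506.
Huang receives Lot F at value $89, so the others get W − 89 = $417.
Without Huang: best allocation of the remaining 3 bidders over all 4 lots is Jensen→Lot F ($153), Novak→Lot E ($164), Santos→Lot D ($131), total $448.
VCG payment = (others' best without Huang) − (others' welfare with Huang) = 448 − 417 = $31.

Huang pays $31.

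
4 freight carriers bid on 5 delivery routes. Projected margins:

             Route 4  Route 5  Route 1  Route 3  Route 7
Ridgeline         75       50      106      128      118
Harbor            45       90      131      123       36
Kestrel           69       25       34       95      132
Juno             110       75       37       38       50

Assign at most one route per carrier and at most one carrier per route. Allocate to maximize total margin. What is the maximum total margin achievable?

This is a one-to-one assignment (maximum-weight bipartite matching).
Optimal: Ridgeline→Route 3 ($128k), Harbor→Route 1 ($131k), Kestrel→Route 7 ($132k), Juno→Route 4 ($110k) — total 128+131+132+110 = $501k.
Column-greedy (each route in turn goes to its best remaining carrier) gives $401k, worse by 100.
Every other assignment is strictly worse.

Max total: $501k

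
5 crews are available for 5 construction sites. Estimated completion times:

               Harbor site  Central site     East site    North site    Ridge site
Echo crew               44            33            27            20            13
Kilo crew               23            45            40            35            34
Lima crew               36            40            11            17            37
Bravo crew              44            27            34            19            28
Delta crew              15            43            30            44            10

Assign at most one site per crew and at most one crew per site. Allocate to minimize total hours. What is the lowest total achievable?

Optimal: Echo crew→North site (20 hours), Kilo crew→Harbor site (23 hours), Lima crew→East site (11 hours), Bravo crew→Central site (27 hours), Delta crew→Ridge site (10 hours) — total 20+23+11+27+10 = 91 hours.

Min total: 91 hours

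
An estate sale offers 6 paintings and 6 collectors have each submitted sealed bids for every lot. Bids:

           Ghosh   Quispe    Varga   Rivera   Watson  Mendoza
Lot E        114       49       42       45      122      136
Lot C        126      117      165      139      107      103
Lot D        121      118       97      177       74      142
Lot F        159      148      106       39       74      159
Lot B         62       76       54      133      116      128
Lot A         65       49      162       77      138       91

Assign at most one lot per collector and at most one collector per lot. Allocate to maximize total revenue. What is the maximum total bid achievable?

Max total: $870

Optimal: Ghosh→Lot E ($114), Quispe→Lot F ($148), Varga→Lot C ($165), Rivera→Lot D ($177), Watson→Lot A ($138), Mendoza→Lot B ($128) — total 114+148+165+177+138+128 = $870.
Swapping Quispe↔Ghosh (Quispe→Lot E $49, Ghosh→Lot F $159) loses 54.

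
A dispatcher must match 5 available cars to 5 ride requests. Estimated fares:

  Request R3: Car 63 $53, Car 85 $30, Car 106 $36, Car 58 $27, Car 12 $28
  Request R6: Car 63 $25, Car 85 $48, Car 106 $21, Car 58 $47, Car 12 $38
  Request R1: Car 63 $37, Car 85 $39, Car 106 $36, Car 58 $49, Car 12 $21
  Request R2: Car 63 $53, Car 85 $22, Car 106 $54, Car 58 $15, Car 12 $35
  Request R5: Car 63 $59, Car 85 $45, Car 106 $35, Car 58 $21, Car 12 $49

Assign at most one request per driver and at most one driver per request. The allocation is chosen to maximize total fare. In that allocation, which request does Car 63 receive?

Car 63 receives Request R3.

Optimal: Car 63→Request R3 ($53), Car 85→Request R6 ($48), Car 106→Request R2 ($54), Car 58→Request R1 ($49), Car 12→Request R5 ($49) — total 53+48+54+49+49 = $253.
Row-greedy (each driver in turn takes its best remaining request) gives $238, worse by 15.
Swapping Car 58↔Car 106 (Car 58→Request R2 $15, Car 106→Request R1 $36) loses 52.
No other one-to-one assignment exceeds $253.
Car 63's own top request is Request R5 ($59), but forcing Car 63→Request R5 and reassigning the rest optimally gives only $238 — worse by 15.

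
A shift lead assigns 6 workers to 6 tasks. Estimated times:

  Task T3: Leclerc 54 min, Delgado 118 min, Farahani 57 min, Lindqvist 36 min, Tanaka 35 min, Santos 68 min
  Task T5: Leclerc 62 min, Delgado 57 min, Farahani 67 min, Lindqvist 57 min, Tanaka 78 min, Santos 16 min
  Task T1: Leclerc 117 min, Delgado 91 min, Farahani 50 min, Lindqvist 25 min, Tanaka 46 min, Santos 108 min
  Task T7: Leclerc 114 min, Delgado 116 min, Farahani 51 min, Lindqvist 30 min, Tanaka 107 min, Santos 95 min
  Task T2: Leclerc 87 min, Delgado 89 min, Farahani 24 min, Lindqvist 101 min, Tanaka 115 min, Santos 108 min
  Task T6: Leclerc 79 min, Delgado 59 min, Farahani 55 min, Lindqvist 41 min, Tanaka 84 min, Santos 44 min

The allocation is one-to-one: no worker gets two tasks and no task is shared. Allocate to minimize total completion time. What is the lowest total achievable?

This is a one-to-one assignment (minimum-cost bipartite matching).
Optimal: Leclerc→Task T3 (54 min), Delgado→Task T6 (59 min), Farahani→Task T2 (24 min), Lindqvist→Task T7 (30 min), Tanaka→Task T1 (46 min), Santos→Task T5 (16 min) — total 54+59+24+30+46+16 = 229 min.
Row-greedy (each worker in turn takes its cheapest remaining task) gives 339 min, worse by 110.
Checked against all permutations: 229 min is optimal.

Minimum total: 229 min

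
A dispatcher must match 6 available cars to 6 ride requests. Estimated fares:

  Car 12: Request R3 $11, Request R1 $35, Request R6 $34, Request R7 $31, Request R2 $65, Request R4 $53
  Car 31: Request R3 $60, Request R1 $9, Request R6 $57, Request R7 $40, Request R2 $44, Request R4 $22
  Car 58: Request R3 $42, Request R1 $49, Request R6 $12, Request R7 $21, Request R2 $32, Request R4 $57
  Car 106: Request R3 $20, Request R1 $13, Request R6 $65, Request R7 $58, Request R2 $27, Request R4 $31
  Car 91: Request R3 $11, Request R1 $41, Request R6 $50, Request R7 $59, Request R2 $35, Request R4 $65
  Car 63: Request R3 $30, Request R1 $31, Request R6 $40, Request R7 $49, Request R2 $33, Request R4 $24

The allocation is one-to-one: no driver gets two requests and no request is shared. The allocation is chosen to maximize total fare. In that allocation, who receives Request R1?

Optimal: Car 12→Request R2 ($65), Car 31→Request R3 ($60), Car 58→Request R1 ($49), Car 106→Request R6 ($65), Car 91→Request R4 ($65), Car 63→Request R7 ($49) — total 65+60+49+65+65+49 = $353.
Row-greedy (each driver in turn takes its best remaining request) gives $337, worse by 16.
Next-best assignment: Car 12→Request R2, Car 31→Request R3, Car 58→Request R1, Car 106→Request R7, Car 91→Request R4, Car 63→Request R6 = $337.
Car 58's own top request is Request R4 ($57), but forcing Car 58→Request R4 and reassigning the rest optimally gives only $337 — worse by 16.

Car 58 receives Request R1.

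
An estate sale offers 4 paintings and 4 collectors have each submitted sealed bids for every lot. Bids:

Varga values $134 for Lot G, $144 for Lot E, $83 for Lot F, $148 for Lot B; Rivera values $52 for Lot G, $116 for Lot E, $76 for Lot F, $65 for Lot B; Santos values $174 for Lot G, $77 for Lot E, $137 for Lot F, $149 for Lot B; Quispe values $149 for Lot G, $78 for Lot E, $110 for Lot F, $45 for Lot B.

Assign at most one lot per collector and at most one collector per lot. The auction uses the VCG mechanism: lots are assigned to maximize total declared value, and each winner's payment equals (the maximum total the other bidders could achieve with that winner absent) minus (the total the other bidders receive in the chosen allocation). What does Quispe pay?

Efficient allocation: Varga→Lot B ($148), Rivera→Lot E ($116), Santos→Lot F ($137), Quispe→Lot G ($149); total welfare W = $550.
Quispe receives Lot G at value $149, so the others get W − 149 = $401.
Without Quispe: best allocation of the remaining 3 bidders over all 4 lots is Varga→Lot B ($148), Rivera→Lot E ($116), Santos→Lot G ($174), total $438.
VCG payment = (others' best without Quispe) − (others' welfare with Quispe) = 438 − 401 = $37.

Quispe pays $37.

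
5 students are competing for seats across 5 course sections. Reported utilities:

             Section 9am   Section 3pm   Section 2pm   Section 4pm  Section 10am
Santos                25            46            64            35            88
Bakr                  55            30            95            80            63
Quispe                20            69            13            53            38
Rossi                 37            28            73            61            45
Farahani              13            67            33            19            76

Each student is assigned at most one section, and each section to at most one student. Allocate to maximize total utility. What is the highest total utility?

Max total: 340 points

Optimal: Santos→Section 10am (88 points), Bakr→Section 2pm (95 points), Quispe→Section 4pm (53 points), Rossi→Section 9am (37 points), Farahani→Section 3pm (67 points) — total 88+95+53+37+67 = 340 points.
Column-greedy (each section in turn goes to its best remaining student) gives 308 points, worse by 32.
Checked against all permutations: 340 points is optimal.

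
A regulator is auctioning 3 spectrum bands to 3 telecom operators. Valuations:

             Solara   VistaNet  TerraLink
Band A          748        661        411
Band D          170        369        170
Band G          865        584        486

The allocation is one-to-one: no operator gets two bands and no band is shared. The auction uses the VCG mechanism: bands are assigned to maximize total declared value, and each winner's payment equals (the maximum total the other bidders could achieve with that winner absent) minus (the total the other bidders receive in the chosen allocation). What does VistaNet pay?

Efficient allocation: Solara→Band G ($865M), VistaNet→Band A ($661M), TerraLink→Band D ($170M); total welfare W = $1696M.
VistaNet receives Band A at value $661M, so the others get W − 661 = $1035M.
Without VistaNet: best allocation of the remaining 2 bidders over all 3 bands is Solara→Band G ($865M), TerraLink→Band A ($411M), total $1276M.
VCG payment = (others' best without VistaNet) − (others' welfare with VistaNet) = 1276 − 1035 = $241M.

VistaNet pays $241M.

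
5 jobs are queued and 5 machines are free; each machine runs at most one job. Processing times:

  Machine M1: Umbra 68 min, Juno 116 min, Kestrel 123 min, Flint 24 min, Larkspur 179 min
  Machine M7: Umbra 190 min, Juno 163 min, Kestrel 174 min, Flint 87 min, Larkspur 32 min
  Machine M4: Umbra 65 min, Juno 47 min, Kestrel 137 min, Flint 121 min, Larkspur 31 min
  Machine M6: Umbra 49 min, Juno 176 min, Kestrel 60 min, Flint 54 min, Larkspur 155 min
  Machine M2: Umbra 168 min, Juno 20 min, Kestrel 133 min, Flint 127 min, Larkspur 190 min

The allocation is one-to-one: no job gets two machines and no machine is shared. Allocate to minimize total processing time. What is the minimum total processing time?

Min total: 201 min

Optimal: Umbra→Machine M4 (65 min), Juno→Machine M2 (20 min), Kestrel→Machine M6 (60 min), Flint→Machine M1 (24 min), Larkspur→Machine M7 (32 min) — total 65+20+60+24+32 = 201 min.
Min-entry greedy (repeatedly take the single cheapest remaining cell) gives 298 min, worse by 97.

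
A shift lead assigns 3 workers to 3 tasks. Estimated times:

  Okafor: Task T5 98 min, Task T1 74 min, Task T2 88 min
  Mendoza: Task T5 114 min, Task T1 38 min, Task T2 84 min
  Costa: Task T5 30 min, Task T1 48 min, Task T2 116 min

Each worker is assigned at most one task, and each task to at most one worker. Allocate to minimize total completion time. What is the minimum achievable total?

Optimal: Okafor→Task T2 (88 min), Mendoza→Task T1 (38 min), Costa→Task T5 (30 min) — total 88+38+30 = 156 min.
Row-greedy (each worker in turn takes its cheapest remaining task) gives 188 min, worse by 32.
Next-best assignment: Okafor→Task T1, Mendoza→Task T2, Costa→Task T5 = 188 min.
Swapping Mendoza↔Okafor (Mendoza→Task T2 84 min, Okafor→Task T1 74 min) adds 32.

Min total: 156 min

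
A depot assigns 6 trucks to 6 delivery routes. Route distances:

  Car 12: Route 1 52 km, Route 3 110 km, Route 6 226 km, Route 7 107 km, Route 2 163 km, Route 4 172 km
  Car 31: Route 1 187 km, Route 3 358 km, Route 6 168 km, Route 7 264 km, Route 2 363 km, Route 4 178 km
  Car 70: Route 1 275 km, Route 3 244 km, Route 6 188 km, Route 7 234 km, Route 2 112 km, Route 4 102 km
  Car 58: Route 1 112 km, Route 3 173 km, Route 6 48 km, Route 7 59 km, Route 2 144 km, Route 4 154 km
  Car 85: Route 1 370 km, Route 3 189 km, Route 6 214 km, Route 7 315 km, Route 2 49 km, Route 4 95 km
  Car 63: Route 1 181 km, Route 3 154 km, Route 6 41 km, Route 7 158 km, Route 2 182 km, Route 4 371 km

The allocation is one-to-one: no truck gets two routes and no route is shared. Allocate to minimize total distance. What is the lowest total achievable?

Optimal: Car 12→Route 3 (110 km), Car 31→Route 1 (187 km), Car 70→Route 4 (102 km), Car 58→Route 7 (59 km), Car 85→Route 2 (49 km), Car 63→Route 6 (41 km) — total 110+187+102+59+49+41 = 548 km.
Next-best assignment: Car 12→Route 1, Car 31→Route 6, Car 70→Route 4, Car 58→Route 7, Car 85→Route 2, Car 63→Route 3 = 584 km.
Swapping Car 12↔Car 85 (Car 12→Route 2 163 km, Car 85→Route 3 189 km) adds 193.
Every other assignment is strictly worse.

Min total: 548 km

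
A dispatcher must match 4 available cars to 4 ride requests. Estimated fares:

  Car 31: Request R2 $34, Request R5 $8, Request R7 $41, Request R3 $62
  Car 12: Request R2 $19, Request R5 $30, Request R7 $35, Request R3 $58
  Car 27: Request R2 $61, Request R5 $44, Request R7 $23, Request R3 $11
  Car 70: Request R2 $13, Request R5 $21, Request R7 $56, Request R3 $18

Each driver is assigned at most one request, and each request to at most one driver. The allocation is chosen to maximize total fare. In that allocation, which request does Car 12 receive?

Car 12 receives Request R5.

Optimal: Car 31→Request R3 ($62), Car 12→Request R5 ($30), Car 27→Request R2 ($61), Car 70→Request R7 ($56) — total 62+30+61+56 = $209.
Row-greedy (each driver in turn takes its best remaining request) gives $179, worse by 30.
Next-best assignment: Car 31→Request R2, Car 12→Request R3, Car 27→Request R5, Car 70→Request R7 = $192.
Car 12's own top request is Request R3 ($58), but forcing Car 12→Request R3 and reassigning the rest optimally gives only $192 — worse by 17.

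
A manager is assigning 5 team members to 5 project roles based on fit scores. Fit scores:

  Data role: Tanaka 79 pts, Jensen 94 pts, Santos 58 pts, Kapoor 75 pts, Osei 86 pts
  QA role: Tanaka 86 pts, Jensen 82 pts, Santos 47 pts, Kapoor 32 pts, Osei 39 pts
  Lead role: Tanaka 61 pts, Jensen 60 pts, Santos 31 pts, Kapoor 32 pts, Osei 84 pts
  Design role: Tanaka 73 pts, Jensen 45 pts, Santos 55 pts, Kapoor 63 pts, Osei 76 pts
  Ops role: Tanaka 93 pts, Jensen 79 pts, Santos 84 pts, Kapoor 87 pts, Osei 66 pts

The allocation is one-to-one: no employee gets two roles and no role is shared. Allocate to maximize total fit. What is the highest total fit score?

Optimal: Tanaka→QA role (86 pts), Jensen→Data role (94 pts), Santos→Ops role (84 pts), Kapoor→Design role (63 pts), Osei→Lead role (84 pts) — total 86+94+84+63+84 = 411 pts.
Max-entry greedy (repeatedly take the single best remaining cell) gives 381 pts, worse by 30.
Checked against all permutations: 411 pts is optimal.

Max total: 411 pts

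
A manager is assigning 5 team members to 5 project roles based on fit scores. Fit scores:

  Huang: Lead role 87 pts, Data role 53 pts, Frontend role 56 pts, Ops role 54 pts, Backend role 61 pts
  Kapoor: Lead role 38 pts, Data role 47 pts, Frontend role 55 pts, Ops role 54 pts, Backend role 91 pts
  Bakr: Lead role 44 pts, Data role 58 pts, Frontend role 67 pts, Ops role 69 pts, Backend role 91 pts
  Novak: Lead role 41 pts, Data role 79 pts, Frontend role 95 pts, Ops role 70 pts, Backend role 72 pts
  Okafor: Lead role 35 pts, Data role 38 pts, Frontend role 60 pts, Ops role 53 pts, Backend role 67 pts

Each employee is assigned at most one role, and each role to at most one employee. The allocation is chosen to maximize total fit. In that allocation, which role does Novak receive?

This is a one-to-one assignment (maximum-weight bipartite matching).
Optimal: Huang→Lead role (87 pts), Kapoor→Backend role (91 pts), Bakr→Ops role (69 pts), Novak→Data role (79 pts), Okafor→Frontend role (60 pts) — total 87+91+69+79+60 = 386 pts.
Max-entry greedy (repeatedly take the single best remaining cell) gives 380 pts, worse by 6.
Next-best assignment: Huang→Lead role, Kapoor→Backend role, Bakr→Data role, Novak→Frontend role, Okafor→Ops role = 384 pts.
Novak's own top role is Frontend role (95 pts), but forcing Novak→Frontend role and reassigning the rest optimally gives only 384 pts — worse by 2.

Novak receives Data role.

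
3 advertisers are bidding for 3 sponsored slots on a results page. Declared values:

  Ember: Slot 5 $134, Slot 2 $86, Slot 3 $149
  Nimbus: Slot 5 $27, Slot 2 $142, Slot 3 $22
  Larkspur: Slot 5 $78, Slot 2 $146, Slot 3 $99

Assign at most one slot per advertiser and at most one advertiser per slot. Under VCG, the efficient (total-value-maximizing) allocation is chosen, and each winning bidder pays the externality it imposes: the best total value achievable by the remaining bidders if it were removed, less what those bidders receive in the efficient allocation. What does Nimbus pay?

Nimbus pays $62.

Efficient allocation: Ember→Slot 5 ($134), Nimbus→Slot 2 ($142), Larkspur→Slot 3 ($99); total welfare W = $375.
Nimbus receives Slot 2 at value $142, so the others get W − 142 = $233.
Without Nimbus: best allocation of the remaining 2 bidders over all 3 slots is Ember→Slot 3 ($149), Larkspur→Slot 2 ($146), total $295.
VCG payment = (others' best without Nimbus) − (others' welfare with Nimbus) = 295 − 233 = $62.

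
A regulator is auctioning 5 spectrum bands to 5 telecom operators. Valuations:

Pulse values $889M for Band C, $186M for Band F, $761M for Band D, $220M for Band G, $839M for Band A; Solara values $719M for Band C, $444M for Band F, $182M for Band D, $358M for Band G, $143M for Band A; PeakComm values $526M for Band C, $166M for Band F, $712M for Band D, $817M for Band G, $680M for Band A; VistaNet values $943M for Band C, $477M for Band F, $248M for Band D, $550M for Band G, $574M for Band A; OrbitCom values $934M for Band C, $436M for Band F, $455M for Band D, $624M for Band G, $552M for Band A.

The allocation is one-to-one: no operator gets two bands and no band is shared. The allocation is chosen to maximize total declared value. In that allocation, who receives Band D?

PeakComm receives Band D.

Optimal: Pulse→Band A ($839M), Solara→Band F ($444M), PeakComm→Band D ($712M), VistaNet→Band C ($943M), OrbitCom→Band G ($624M) — total 839+444+712+943+624 = $3562M.
Row-greedy (each operator in turn takes its best remaining band) gives $3179M, worse by 383.
Next-best assignment: Pulse→Band D, Solara→Band F, PeakComm→Band G, VistaNet→Band A, OrbitCom→Band C = $3530M.
PeakComm's own top band is Band G ($817M), but forcing PeakComm→Band G and reassigning the rest optimally gives only $3530M — worse by 32.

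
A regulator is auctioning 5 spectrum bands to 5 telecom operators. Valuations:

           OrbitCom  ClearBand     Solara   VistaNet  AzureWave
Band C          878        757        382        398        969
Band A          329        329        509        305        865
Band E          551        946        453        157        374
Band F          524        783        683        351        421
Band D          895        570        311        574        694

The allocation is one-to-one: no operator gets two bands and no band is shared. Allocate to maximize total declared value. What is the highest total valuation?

Maximum total: $3946M

Optimal: OrbitCom→Band C ($878M), ClearBand→Band E ($946M), Solara→Band F ($683M), VistaNet→Band D ($574M), AzureWave→Band A ($865M) — total 878+946+683+574+865 = $3946M.
Column-greedy (each band in turn goes to its best remaining operator) gives $3522M, worse by 424.
Next-best assignment: OrbitCom→Band D, ClearBand→Band E, Solara→Band F, VistaNet→Band A, AzureWave→Band C = $3798M.
Swapping OrbitCom↔Solara (OrbitCom→Band F $524M, Solara→Band C $382M) loses 655.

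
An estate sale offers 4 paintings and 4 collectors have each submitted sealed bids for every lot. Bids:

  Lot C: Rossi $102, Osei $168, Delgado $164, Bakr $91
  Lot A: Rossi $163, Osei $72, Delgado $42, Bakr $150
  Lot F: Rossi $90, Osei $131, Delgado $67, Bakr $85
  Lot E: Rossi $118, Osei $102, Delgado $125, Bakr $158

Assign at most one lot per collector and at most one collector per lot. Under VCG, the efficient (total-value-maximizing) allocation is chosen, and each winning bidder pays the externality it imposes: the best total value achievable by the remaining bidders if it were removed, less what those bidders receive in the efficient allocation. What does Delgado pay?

Delgado pays $37.

Efficient allocation: Rossi→Lot A ($163), Osei→Lot F ($131), Delgado→Lot C ($164), Bakr→Lot E ($158); total welfare W = $616.
Delgado receives Lot C at value $164, so the others get W − 164 = $452.
Without Delgado: best allocation of the remaining 3 bidders over all 4 lots is Rossi→Lot A ($163), Osei→Lot C ($168), Bakr→Lot E ($158), total $489.
VCG payment = (others' best without Delgado) − (others' welfare with Delgado) = 489 − 452 = $37.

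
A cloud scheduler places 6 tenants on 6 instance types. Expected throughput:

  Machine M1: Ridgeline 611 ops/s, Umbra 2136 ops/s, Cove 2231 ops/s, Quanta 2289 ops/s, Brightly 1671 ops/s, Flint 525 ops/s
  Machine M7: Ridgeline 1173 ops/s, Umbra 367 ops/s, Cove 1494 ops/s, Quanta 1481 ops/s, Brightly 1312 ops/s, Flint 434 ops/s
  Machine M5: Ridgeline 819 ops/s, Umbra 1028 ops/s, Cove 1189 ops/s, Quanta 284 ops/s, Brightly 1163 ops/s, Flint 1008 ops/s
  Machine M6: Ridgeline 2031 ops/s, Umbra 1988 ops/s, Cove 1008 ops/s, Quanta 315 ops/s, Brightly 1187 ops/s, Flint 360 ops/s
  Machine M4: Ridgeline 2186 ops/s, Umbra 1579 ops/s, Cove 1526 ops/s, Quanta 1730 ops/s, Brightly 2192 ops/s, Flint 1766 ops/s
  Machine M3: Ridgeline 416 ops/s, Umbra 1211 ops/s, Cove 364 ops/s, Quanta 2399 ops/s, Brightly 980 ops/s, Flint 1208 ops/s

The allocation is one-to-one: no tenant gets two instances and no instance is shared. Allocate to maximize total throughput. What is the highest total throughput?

Treat this as an assignment problem: match each tenant to one instance.
Optimal: Ridgeline→Machine M6 (2031 ops/s), Umbra→Machine M1 (2136 ops/s), Cove→Machine M7 (1494 ops/s), Quanta→Machine M3 (2399 ops/s), Brightly→Machine M4 (2192 ops/s), Flint→Machine M5 (1008 ops/s) — total 2031+2136+1494+2399+2192+1008 = 11260 ops/s.
Row-greedy (each tenant in turn takes its best remaining instance) gives 10410 ops/s, worse by 850.
No other one-to-one assignment exceeds 11260 ops/s.

Max total: 11260 ops/s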